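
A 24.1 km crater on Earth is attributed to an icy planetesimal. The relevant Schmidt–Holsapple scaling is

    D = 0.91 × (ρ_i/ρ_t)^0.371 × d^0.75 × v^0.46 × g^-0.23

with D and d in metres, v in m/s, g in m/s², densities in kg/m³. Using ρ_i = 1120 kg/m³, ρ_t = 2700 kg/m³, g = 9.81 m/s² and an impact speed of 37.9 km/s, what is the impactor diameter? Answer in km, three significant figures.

d ≈ 3.82 km

Rearranging for d: d = [D / (0.91 · (1120/2700)^0.371 · 37900^0.46 · 9.81^-0.23)]^(1/0.75).
D = 24100 m.
(1120/2700)^0.371 = 0.7215
37900^0.46 = 127.7
9.81^-0.23 = 0.5914
Denominator = 0.91 × 0.7215 × 127.7 × 0.5914 = 49.58
D / 49.58 = 24100 / 49.58 = 486.1
d = 486.1^(1/0.75) = 486.1^1.3333 = 3821 m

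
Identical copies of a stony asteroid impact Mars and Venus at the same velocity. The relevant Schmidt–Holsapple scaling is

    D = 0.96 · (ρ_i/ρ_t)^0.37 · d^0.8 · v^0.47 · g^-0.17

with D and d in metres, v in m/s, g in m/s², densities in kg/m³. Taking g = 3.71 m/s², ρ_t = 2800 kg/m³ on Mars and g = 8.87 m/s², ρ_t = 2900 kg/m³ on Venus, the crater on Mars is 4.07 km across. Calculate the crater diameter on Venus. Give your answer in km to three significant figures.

The impactor-only factors (d, v, ρ_i) cancel in the ratio, leaving D_Venus/D_Mars = (g_Venus/g_Mars)^-0.17 · (ρ_t,Mars/ρ_t,Venus)^0.37.
(8.87/3.71)^-0.17 = 2.391^-0.17 = 0.8623
(2800/2900)^0.37 = 0.9655^0.37 = 0.9871
Ratio = 0.8623 × 0.9871 = 0.8512
D_Venus = 0.8512 × 4.07 km = 3.46 km

D ≈ 3.46 km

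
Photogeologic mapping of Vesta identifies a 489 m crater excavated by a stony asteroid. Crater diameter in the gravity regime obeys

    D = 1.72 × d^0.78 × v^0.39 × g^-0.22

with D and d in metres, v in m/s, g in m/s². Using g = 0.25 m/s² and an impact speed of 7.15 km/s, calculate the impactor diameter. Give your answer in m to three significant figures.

Rearranging for d: d = [D / (1.72 · 7150^0.39 · 0.25^-0.22)]^(1/0.78).
7150^0.39 = 31.86
0.25^-0.22 = 1.357
Denominator = 1.72 × 31.86 × 1.357 = 74.36
D / 74.36 = 489 / 74.36 = 6.576
d = 6.576^(1/0.78) = 6.576^1.2821 = 11.19 m

d ≈ 11.2 m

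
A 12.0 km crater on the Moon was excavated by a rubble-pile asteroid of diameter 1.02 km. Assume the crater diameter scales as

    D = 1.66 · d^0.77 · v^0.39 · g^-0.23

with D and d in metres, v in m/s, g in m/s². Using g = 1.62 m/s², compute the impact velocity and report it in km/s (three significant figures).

Rearranging for v: v = [D / (1.66 · 1020^0.77 · 1.62^-0.23)]^(1/0.39).
D = 12000 m.
1020^0.77 = 207.3
1.62^-0.23 = 0.8950
Denominator = 1.66 × 207.3 × 0.8950 = 308.0
D / 308.0 = 12000 / 308.0 = 38.96
v = 38.96^(1/0.39) = 38.96^2.5641 = 11981 m/s

v ≈ 12.0 km/s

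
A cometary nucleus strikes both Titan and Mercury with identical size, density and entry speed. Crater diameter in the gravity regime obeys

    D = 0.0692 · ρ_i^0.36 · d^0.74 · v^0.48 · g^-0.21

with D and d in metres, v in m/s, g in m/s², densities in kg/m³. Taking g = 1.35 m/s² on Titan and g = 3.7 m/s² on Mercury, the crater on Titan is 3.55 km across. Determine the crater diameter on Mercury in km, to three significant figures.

D ≈ 2.87 km

All impactor-dependent factors cancel in the ratio, leaving D_Mercury/D_Titan = (g_Mercury/g_Titan)^-0.21.
(3.7/1.35)^-0.21 = 2.741^-0.21 = 0.8092
D_Mercury = 0.8092 × 3.55 km = 2.87 km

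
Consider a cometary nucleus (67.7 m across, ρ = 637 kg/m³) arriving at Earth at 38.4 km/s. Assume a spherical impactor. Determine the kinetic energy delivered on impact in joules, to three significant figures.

E ≈ 7.63 × 10^16 J

v = 38400 m/s.
Mass m = (π/6) ρ d³ = (π/6) × 637 × (67.7)³ = 1.035 × 10^8 kg
E = ½ m v² = 0.5 × 1.035 × 10^8 × (38400)² = 7.631 × 10^16 J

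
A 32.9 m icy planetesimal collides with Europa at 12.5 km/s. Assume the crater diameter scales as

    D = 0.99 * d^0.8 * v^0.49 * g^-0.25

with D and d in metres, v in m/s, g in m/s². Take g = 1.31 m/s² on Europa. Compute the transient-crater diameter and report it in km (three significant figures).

D ≈ 1.54 km

In SI units: v = 12500 m/s.
d^0.8 = 32.9^0.8 = 16.36
v^0.49 = 12500^0.49 = 101.7
g^-0.25 = 1.31^-0.25 = 0.9347
D = 0.99 × 16.36 × 101.7 × 0.9347 = 1540 m
   = 1.540 km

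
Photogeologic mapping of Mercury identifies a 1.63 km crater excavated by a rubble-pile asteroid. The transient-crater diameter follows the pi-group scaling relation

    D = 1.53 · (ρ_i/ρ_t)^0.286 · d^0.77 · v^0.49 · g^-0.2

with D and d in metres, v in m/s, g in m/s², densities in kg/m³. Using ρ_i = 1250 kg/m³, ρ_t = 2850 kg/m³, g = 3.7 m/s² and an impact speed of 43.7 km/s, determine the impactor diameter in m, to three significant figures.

d ≈ 18.2 m

Rearranging for d: d = [D / (1.53 · (1250/2850)^0.286 · 43700^0.49 · 3.7^-0.2)]^(1/0.77).
D = 1630 m.
(1250/2850)^0.286 = 0.7900
43700^0.49 = 187.9
3.7^-0.2 = 0.7698
Denominator = 1.53 × 0.7900 × 187.9 × 0.7698 = 174.8
D / 174.8 = 1630 / 174.8 = 9.325
d = 9.325^(1/0.77) = 9.325^1.2987 = 18.17 m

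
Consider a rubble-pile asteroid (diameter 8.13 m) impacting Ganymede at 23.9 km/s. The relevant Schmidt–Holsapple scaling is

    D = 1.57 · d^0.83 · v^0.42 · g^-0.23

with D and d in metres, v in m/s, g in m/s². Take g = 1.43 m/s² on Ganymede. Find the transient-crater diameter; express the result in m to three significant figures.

In SI units: v = 23900 m/s.
d^0.83 = 8.13^0.83 = 5.693
v^0.42 = 23900^0.42 = 69.01
g^-0.23 = 1.43^-0.23 = 0.9210
D = 1.57 × 5.693 × 69.01 × 0.9210 = 568.1 m

D ≈ 568 m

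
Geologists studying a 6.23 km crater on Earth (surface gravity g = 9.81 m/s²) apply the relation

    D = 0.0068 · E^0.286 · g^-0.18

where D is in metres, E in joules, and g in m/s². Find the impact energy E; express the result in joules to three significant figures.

Rearranging: E = [D / (0.0068 · g^-0.18)]^(1/0.286).
D = 6230 m.
g^-0.18 = 9.81^-0.18 = 0.6630
D / (0.0068 × 0.6630) = 6230 / (4.508 × 10^-3) = 1.382 × 10^6
E = (1.382 × 10^6)^3.4965 = 2.953 × 10^21 J

E ≈ 2.95 × 10^21 J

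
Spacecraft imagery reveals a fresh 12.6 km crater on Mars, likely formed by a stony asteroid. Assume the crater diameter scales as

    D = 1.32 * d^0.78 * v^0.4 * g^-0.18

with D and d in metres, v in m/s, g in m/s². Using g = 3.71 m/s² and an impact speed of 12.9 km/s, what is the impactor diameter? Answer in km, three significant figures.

Rearranging for d: d = [D / (1.32 · 12900^0.4 · 3.71^-0.18)]^(1/0.78).
D = 12600 m.
12900^0.4 = 44.08
3.71^-0.18 = 0.7898
Denominator = 1.32 × 44.08 × 0.7898 = 45.95
D / 45.95 = 12600 / 45.95 = 274.2
d = 274.2^(1/0.78) = 274.2^1.2821 = 1336 m

d ≈ 1.34 km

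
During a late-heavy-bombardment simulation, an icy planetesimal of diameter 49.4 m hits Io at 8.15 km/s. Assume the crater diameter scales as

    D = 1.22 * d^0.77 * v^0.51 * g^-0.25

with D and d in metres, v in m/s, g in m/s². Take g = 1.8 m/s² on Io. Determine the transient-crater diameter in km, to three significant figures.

In SI units: v = 8150 m/s.
d^0.77 = 49.4^0.77 = 20.15
v^0.51 = 8150^0.51 = 98.78
g^-0.25 = 1.8^-0.25 = 0.8633
D = 1.22 × 20.15 × 98.78 × 0.8633 = 2096 m
   = 2.096 km

D ≈ 2.10 km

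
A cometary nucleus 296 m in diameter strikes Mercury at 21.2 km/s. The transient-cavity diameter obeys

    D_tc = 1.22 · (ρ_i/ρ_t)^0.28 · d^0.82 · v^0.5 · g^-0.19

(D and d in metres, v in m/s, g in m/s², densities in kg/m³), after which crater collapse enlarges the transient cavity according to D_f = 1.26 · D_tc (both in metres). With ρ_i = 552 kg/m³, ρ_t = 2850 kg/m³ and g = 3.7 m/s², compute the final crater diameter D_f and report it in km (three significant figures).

D_f ≈ 11.7 km

v = 21200 m/s.
(ρ_i/ρ_t)^0.28 = (552/2850)^0.28 = 0.6315
d^0.82 = 296^0.82 = 106.3
v^0.5 = 21200^0.5 = 145.6
g^-0.19 = 3.7^-0.19 = 0.7799
D_tc = 1.22 × 0.6315 × 106.3 × 145.6 × 0.7799 = 9300 m
D_f = 1.26 × 9300 = 11718 m
     = 11.72 km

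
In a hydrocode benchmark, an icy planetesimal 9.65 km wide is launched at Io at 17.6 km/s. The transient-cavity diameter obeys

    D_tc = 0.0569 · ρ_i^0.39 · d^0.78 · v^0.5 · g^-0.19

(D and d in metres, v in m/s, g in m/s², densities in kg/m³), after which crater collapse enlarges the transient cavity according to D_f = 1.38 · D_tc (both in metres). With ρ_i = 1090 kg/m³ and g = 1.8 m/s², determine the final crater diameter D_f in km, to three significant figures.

In SI: d = 9650 m, v = 17600 m/s.
ρ_i^0.39 = 1090^0.39 = 15.30
d^0.78 = 9650^0.78 = 1282
v^0.5 = 17600^0.5 = 132.7
g^-0.19 = 1.8^-0.19 = 0.8943
D_tc = 0.0569 × 15.30 × 1282 × 132.7 × 0.8943 = 1.324 × 10^5 m
D_f = 1.38 × 1.324 × 10^5 = 1.827 × 10^5 m
     = 182.7 km

D_f ≈ 183 km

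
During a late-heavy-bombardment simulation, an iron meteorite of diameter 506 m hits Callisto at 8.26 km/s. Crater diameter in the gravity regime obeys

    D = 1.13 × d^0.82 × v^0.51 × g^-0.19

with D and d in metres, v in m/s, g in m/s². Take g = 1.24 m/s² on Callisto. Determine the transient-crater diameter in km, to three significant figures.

D ≈ 17.8 km

In SI units: v = 8260 m/s.
d^0.82 = 506^0.82 = 165.0
v^0.51 = 8260^0.51 = 99.46
g^-0.19 = 1.24^-0.19 = 0.9600
D = 1.13 × 165.0 × 99.46 × 0.9600 = 17803 m
   = 17.80 km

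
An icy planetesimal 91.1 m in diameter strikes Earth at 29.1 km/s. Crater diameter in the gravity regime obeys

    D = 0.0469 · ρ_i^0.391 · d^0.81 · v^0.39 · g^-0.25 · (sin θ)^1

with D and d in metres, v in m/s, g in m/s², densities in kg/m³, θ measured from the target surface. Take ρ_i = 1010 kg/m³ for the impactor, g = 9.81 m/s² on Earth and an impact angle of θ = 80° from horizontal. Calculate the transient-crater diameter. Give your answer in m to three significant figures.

D ≈ 831 m

In SI units: v = 29100 m/s.
ρ_i^0.391 = 1010^0.391 = 14.95
d^0.81 = 91.1^0.81 = 38.66
v^0.39 = 29100^0.39 = 55.07
g^-0.25 = 9.81^-0.25 = 0.5650
(sin 80°)^1 = 0.9848^1 = 0.9848
D = 0.0469 × 14.95 × 38.66 × 55.07 × 0.5650 × 0.9848 = 830.6 m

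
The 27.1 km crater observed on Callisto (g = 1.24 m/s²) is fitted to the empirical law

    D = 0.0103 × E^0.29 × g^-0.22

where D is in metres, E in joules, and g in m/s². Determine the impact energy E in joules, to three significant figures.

Rearranging: E = [D / (0.0103 · g^-0.22)]^(1/0.29).
D = 27100 m.
g^-0.22 = 1.24^-0.22 = 0.9538
D / (0.0103 × 0.9538) = 27100 / (9.824 × 10^-3) = 2.759 × 10^6
E = (2.759 × 10^6)^3.4483 = 1.620 × 10^22 J

E ≈ 1.62 × 10^22 J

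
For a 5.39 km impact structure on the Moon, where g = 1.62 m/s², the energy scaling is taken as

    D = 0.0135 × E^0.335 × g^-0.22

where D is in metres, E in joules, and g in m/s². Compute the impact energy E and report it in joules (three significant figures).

Rearranging: E = [D / (0.0135 · g^-0.22)]^(1/0.335).
D = 5390 m.
g^-0.22 = 1.62^-0.22 = 0.8993
D / (0.0135 × 0.8993) = 5390 / (0.01214) = 4.440 × 10^5
E = (4.440 × 10^5)^2.9851 = 7.211 × 10^16 J

E ≈ 7.21 × 10^16 J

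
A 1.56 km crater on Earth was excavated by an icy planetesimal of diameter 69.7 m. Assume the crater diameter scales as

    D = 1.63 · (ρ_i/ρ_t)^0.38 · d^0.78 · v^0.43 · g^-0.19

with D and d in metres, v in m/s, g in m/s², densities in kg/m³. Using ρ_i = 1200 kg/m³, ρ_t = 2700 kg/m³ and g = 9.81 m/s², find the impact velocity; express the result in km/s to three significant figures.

Rearranging for v: v = [D / (1.63 · (1200/2700)^0.38 · 69.7^0.78 · 9.81^-0.19)]^(1/0.43).
D = 1560 m.
(1200/2700)^0.38 = 0.7348
69.7^0.78 = 27.40
9.81^-0.19 = 0.6480
Denominator = 1.63 × 0.7348 × 27.40 × 0.6480 = 21.27
D / 21.27 = 1560 / 21.27 = 73.34
v = 73.34^(1/0.43) = 73.34^2.3256 = 21779 m/s

v ≈ 21.8 km/s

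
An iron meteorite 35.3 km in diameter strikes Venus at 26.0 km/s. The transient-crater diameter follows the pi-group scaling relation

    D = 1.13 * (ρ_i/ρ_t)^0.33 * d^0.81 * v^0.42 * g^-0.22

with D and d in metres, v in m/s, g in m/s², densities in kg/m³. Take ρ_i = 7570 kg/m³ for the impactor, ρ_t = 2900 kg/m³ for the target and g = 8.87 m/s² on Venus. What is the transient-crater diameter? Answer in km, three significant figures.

In SI units: d = 35300 m, v = 26000 m/s.
(ρ_i/ρ_t)^0.33 = (7570/2900)^0.33 = 1.372
d^0.81 = 35300^0.81 = 4827
v^0.42 = 26000^0.42 = 71.50
g^-0.22 = 8.87^-0.22 = 0.6187
D = 1.13 × 1.372 × 4827 × 71.50 × 0.6187 = 3.311 × 10^5 m
   = 331.1 km

D ≈ 331 km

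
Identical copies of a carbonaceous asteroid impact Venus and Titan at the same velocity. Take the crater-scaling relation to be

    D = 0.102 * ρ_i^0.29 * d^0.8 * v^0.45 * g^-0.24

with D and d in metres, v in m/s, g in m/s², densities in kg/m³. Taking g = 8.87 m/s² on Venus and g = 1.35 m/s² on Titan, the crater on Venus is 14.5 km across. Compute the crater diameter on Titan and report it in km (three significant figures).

D ≈ 22.8 km

All impactor-dependent factors cancel in the ratio, leaving D_Titan/D_Venus = (g_Titan/g_Venus)^-0.24.
(1.35/8.87)^-0.24 = 0.1522^-0.24 = 1.571
D_Titan = 1.571 × 14.5 km = 22.8 km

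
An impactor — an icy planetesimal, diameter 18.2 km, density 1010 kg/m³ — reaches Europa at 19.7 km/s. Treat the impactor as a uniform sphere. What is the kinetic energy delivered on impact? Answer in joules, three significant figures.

d = 18200 m; v = 19700 m/s.
Mass m = (π/6) ρ d³ = (π/6) × 1010 × (18200)³ = 3.188 × 10^15 kg
E = ½ m v² = 0.5 × 3.188 × 10^15 × (19700)² = 6.186 × 10^23 J

E ≈ 6.19 × 10^23 J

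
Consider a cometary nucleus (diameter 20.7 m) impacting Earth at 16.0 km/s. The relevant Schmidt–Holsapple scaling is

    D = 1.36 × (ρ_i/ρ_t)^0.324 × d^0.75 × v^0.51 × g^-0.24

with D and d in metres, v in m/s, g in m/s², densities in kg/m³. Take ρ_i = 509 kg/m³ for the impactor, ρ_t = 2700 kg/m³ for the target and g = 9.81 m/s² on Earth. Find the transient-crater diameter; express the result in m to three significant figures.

In SI units: v = 16000 m/s.
(ρ_i/ρ_t)^0.324 = (509/2700)^0.324 = 0.5824
d^0.75 = 20.7^0.75 = 9.705
v^0.51 = 16000^0.51 = 139.3
g^-0.24 = 9.81^-0.24 = 0.5781
D = 1.36 × 0.5824 × 9.705 × 139.3 × 0.5781 = 619.0 m

D ≈ 619 m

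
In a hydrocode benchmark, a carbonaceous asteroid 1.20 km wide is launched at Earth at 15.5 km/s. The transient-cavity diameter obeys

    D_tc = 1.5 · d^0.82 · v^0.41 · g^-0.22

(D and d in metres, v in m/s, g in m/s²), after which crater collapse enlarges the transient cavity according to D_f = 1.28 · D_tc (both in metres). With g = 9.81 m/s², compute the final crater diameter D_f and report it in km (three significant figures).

In SI: d = 1200 m, v = 15500 m/s.
d^0.82 = 1200^0.82 = 334.9
v^0.41 = 15500^0.41 = 52.24
g^-0.22 = 9.81^-0.22 = 0.6051
D_tc = 1.5 × 334.9 × 52.24 × 0.6051 = 15880 m
D_f = 1.28 × 15880 = 20326 m
     = 20.33 km

D_f ≈ 20.3 km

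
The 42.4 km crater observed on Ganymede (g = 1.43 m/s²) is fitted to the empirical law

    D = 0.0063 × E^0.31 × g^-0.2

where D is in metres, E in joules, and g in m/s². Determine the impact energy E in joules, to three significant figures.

Rearranging: E = [D / (0.0063 · g^-0.2)]^(1/0.31).
D = 42400 m.
g^-0.2 = 1.43^-0.2 = 0.9310
D / (0.0063 × 0.9310) = 42400 / (5.865 × 10^-3) = 7.229 × 10^6
E = (7.229 × 10^6)^3.2258 = 1.337 × 10^22 J

E ≈ 1.34 × 10^22 J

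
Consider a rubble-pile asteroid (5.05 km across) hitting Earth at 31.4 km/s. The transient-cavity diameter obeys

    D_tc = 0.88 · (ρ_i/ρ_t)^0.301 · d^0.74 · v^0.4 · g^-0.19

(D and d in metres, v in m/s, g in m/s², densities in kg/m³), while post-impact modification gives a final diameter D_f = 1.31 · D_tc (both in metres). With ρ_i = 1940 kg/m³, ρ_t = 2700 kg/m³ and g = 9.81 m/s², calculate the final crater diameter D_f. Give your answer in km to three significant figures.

D_f ≈ 23.4 km

In SI: d = 5050 m, v = 31400 m/s.
(ρ_i/ρ_t)^0.301 = (1940/2700)^0.301 = 0.9053
d^0.74 = 5050^0.74 = 550.1
v^0.4 = 31400^0.4 = 62.92
g^-0.19 = 9.81^-0.19 = 0.6480
D_tc = 0.88 × 0.9053 × 550.1 × 62.92 × 0.6480 = 17870 m
D_f = 1.31 × 17870 = 23410 m
     = 23.41 km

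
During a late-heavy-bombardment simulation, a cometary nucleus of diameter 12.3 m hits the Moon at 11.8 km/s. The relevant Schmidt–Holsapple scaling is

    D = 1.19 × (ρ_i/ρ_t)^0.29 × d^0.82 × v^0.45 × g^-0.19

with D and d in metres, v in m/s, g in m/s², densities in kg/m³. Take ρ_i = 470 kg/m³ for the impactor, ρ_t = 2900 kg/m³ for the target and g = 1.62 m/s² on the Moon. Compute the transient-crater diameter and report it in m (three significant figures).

D ≈ 341 m

In SI units: v = 11800 m/s.
(ρ_i/ρ_t)^0.29 = (470/2900)^0.29 = 0.5899
d^0.82 = 12.3^0.82 = 7.829
v^0.45 = 11800^0.45 = 67.97
g^-0.19 = 1.62^-0.19 = 0.9124
D = 1.19 × 0.5899 × 7.829 × 67.97 × 0.9124 = 340.8 m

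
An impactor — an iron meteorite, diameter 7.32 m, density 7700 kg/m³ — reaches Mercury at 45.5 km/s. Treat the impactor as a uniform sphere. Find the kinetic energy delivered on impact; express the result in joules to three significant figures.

E ≈ 1.64 × 10^15 J

v = 45500 m/s.
Mass m = (π/6) ρ d³ = (π/6) × 7700 × (7.32)³ = 1.581 × 10^6 kg
E = ½ m v² = 0.5 × 1.581 × 10^6 × (45500)² = 1.637 × 10^15 J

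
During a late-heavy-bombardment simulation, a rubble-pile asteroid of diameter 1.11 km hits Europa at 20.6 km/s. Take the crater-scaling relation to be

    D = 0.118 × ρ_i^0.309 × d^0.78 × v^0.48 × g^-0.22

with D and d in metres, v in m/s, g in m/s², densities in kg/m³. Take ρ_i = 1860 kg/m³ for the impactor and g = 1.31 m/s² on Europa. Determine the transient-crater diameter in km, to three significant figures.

In SI units: d = 1110 m, v = 20600 m/s.
ρ_i^0.309 = 1860^0.309 = 10.24
d^0.78 = 1110^0.78 = 237.3
v^0.48 = 20600^0.48 = 117.7
g^-0.22 = 1.31^-0.22 = 0.9423
D = 0.118 × 10.24 × 237.3 × 117.7 × 0.9423 = 31801 m
   = 31.80 km

D ≈ 31.8 km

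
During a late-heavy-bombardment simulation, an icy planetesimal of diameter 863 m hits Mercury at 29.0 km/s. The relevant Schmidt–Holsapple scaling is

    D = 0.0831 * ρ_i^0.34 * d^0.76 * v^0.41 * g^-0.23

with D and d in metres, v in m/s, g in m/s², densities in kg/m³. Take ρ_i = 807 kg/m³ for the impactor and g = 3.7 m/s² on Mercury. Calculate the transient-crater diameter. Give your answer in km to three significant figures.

D ≈ 6.89 km

In SI units: v = 29000 m/s.
ρ_i^0.34 = 807^0.34 = 9.735
d^0.76 = 863^0.76 = 170.4
v^0.41 = 29000^0.41 = 67.54
g^-0.23 = 3.7^-0.23 = 0.7401
D = 0.0831 × 9.735 × 170.4 × 67.54 × 0.7401 = 6891 m
   = 6.891 km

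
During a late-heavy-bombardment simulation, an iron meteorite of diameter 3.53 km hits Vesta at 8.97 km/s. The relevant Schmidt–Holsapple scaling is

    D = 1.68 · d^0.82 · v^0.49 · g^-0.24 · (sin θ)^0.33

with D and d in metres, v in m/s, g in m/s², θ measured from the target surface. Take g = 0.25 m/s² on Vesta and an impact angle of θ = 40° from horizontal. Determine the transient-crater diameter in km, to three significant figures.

In SI units: d = 3530 m, v = 8970 m/s.
d^0.82 = 3530^0.82 = 811.3
v^0.49 = 8970^0.49 = 86.47
g^-0.24 = 0.25^-0.24 = 1.395
(sin 40°)^0.33 = 0.6428^0.33 = 0.8643
D = 1.68 × 811.3 × 86.47 × 1.395 × 0.8643 = 1.421 × 10^5 m
   = 142.1 km

D ≈ 142 km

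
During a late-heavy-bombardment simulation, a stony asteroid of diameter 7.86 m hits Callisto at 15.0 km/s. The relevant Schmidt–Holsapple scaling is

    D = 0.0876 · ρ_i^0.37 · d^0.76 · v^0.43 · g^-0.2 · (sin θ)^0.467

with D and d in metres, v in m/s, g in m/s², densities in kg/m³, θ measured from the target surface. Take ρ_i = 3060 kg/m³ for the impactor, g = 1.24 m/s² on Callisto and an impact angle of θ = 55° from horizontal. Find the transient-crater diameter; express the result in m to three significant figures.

D ≈ 446 m

In SI units: v = 15000 m/s.
ρ_i^0.37 = 3060^0.37 = 19.49
d^0.76 = 7.86^0.76 = 4.792
v^0.43 = 15000^0.43 = 62.48
g^-0.2 = 1.24^-0.2 = 0.9579
(sin 55°)^0.467 = 0.8192^0.467 = 0.9111
D = 0.0876 × 19.49 × 4.792 × 62.48 × 0.9579 × 0.9111 = 446.1 m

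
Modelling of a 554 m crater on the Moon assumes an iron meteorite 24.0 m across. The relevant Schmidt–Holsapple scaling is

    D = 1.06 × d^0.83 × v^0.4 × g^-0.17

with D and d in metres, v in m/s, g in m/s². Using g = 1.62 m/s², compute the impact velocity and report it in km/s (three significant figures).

Rearranging for v: v = [D / (1.06 · 24^0.83 · 1.62^-0.17)]^(1/0.4).
24^0.83 = 13.98
1.62^-0.17 = 0.9213
Denominator = 1.06 × 13.98 × 0.9213 = 13.65
D / 13.65 = 554 / 13.65 = 40.59
v = 40.59^(1/0.4) = 40.59^2.5 = 10497 m/s

v ≈ 10.5 km/s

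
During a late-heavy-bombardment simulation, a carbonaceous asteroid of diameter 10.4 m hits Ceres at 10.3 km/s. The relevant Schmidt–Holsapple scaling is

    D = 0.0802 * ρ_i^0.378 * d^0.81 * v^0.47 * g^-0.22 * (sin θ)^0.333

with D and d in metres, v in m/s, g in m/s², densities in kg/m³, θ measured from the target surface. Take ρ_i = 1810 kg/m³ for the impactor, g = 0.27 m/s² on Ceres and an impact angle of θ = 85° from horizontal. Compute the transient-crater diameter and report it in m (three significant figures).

In SI units: v = 10300 m/s.
ρ_i^0.378 = 1810^0.378 = 17.04
d^0.81 = 10.4^0.81 = 6.665
v^0.47 = 10300^0.47 = 76.92
g^-0.22 = 0.27^-0.22 = 1.334
(sin 85°)^0.333 = 0.9962^0.333 = 0.9987
D = 0.0802 × 17.04 × 6.665 × 76.92 × 1.334 × 0.9987 = 933.4 m

D ≈ 933 m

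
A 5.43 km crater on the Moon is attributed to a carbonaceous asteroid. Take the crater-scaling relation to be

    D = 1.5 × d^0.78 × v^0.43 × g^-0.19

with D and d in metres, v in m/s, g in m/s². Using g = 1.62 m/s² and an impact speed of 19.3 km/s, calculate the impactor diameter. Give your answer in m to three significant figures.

Rearranging for d: d = [D / (1.5 · 19300^0.43 · 1.62^-0.19)]^(1/0.78).
D = 5430 m.
19300^0.43 = 69.63
1.62^-0.19 = 0.9124
Denominator = 1.5 × 69.63 × 0.9124 = 95.30
D / 95.30 = 5430 / 95.30 = 56.98
d = 56.98^(1/0.78) = 56.98^1.2821 = 178.2 m

d ≈ 178 m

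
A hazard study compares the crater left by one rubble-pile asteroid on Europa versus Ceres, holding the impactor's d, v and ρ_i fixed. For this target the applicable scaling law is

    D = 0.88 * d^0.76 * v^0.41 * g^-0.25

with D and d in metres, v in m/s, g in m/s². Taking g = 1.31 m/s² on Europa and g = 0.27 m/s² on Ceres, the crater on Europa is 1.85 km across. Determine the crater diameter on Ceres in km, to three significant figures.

All impactor-dependent factors cancel in the ratio, leaving D_Ceres/D_Europa = (g_Ceres/g_Europa)^-0.25.
(0.27/1.31)^-0.25 = 0.2061^-0.25 = 1.484
D_Ceres = 1.484 × 1.85 km = 2.75 km

D ≈ 2.75 km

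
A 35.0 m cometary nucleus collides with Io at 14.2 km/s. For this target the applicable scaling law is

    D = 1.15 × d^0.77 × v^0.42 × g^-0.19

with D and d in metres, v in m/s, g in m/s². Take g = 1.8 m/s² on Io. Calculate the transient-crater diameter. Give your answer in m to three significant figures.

In SI units: v = 14200 m/s.
d^0.77 = 35^0.77 = 15.45
v^0.42 = 14200^0.42 = 55.46
g^-0.19 = 1.8^-0.19 = 0.8943
D = 1.15 × 15.45 × 55.46 × 0.8943 = 881.2 m

D ≈ 881 m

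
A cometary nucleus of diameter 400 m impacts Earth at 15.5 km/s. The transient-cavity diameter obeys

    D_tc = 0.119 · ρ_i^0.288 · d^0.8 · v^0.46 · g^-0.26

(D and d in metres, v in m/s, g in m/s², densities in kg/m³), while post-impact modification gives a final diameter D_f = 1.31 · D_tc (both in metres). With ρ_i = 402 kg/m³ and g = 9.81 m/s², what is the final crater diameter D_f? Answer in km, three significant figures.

v = 15500 m/s.
ρ_i^0.288 = 402^0.288 = 5.624
d^0.8 = 400^0.8 = 120.7
v^0.46 = 15500^0.46 = 84.64
g^-0.26 = 9.81^-0.26 = 0.5523
D_tc = 0.119 × 5.624 × 120.7 × 84.64 × 0.5523 = 3776 m
D_f = 1.31 × 3776 = 4947 m
     = 4.947 km

D_f ≈ 4.95 km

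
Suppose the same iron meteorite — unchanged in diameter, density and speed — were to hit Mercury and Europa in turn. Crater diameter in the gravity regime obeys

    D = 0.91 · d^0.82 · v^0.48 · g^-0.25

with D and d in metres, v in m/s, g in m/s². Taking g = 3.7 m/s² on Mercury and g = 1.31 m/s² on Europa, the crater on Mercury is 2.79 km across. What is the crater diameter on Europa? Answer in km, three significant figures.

All impactor-dependent factors cancel in the ratio, leaving D_Europa/D_Mercury = (g_Europa/g_Mercury)^-0.25.
(1.31/3.7)^-0.25 = 0.3541^-0.25 = 1.296
D_Europa = 1.296 × 2.79 km = 3.62 km

D ≈ 3.62 km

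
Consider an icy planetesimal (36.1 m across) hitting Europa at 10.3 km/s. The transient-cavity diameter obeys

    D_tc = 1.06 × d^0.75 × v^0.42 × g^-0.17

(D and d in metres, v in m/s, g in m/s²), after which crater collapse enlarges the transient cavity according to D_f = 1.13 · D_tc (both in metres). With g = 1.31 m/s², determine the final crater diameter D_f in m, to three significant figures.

D_f ≈ 817 m

v = 10300 m/s.
d^0.75 = 36.1^0.75 = 14.73
v^0.42 = 10300^0.42 = 48.46
g^-0.17 = 1.31^-0.17 = 0.9551
D_tc = 1.06 × 14.73 × 48.46 × 0.9551 = 722.7 m
D_f = 1.13 × 722.7 = 816.7 m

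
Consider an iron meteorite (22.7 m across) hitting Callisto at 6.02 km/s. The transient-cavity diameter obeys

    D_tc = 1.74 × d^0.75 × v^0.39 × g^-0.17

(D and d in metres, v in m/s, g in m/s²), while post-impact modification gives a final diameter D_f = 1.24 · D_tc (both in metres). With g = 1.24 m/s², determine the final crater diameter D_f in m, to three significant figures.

v = 6020 m/s.
d^0.75 = 22.7^0.75 = 10.40
v^0.39 = 6020^0.39 = 29.79
g^-0.17 = 1.24^-0.17 = 0.9641
D_tc = 1.74 × 10.40 × 29.79 × 0.9641 = 519.7 m
D_f = 1.24 × 519.7 = 644.4 m

D_f ≈ 644 m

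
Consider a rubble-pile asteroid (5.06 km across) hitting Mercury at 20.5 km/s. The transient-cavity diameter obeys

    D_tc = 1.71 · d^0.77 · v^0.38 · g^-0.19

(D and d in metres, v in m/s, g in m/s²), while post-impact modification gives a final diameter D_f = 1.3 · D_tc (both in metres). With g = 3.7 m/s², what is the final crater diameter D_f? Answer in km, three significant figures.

In SI: d = 5060 m, v = 20500 m/s.
d^0.77 = 5060^0.77 = 711.5
v^0.38 = 20500^0.38 = 43.50
g^-0.19 = 3.7^-0.19 = 0.7799
D_tc = 1.71 × 711.5 × 43.50 × 0.7799 = 41280 m
D_f = 1.3 × 41280 = 53664 m
     = 53.66 km

D_f ≈ 53.7 km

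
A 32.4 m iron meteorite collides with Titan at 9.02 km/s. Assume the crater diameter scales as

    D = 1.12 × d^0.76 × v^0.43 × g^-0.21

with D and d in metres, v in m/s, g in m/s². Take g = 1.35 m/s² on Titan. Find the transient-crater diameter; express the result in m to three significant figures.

In SI units: v = 9020 m/s.
d^0.76 = 32.4^0.76 = 14.06
v^0.43 = 9020^0.43 = 50.20
g^-0.21 = 1.35^-0.21 = 0.9389
D = 1.12 × 14.06 × 50.20 × 0.9389 = 742.2 m

D ≈ 742 m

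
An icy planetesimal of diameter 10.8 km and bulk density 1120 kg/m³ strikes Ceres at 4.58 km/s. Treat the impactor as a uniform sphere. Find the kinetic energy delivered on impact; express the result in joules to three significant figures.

d = 10800 m; v = 4580 m/s.
Mass m = (π/6) ρ d³ = (π/6) × 1120 × (10800)³ = 7.387 × 10^14 kg
E = ½ m v² = 0.5 × 7.387 × 10^14 × (4580)² = 7.748 × 10^21 J

E ≈ 7.75 × 10^21 J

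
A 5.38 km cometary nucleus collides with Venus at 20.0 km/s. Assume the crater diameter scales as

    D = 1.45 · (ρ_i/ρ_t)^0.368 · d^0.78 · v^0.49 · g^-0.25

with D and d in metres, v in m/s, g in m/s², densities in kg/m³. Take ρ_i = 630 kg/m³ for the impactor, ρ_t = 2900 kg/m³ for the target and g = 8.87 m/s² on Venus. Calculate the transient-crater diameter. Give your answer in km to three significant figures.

In SI units: d = 5380 m, v = 20000 m/s.
(ρ_i/ρ_t)^0.368 = (630/2900)^0.368 = 0.5702
d^0.78 = 5380^0.78 = 812.8
v^0.49 = 20000^0.49 = 128.1
g^-0.25 = 8.87^-0.25 = 0.5795
D = 1.45 × 0.5702 × 812.8 × 128.1 × 0.5795 = 49886 m
   = 49.89 km

D ≈ 49.9 km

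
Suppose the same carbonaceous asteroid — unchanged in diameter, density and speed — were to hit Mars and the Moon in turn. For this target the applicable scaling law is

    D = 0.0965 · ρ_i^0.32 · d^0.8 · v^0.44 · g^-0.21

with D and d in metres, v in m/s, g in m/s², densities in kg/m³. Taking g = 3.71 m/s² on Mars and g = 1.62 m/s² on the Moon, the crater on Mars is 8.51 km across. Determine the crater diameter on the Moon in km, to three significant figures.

All impactor-dependent factors cancel in the ratio, leaving D_Moon/D_Mars = (g_Moon/g_Mars)^-0.21.
(1.62/3.71)^-0.21 = 0.4367^-0.21 = 1.190
D_Moon = 1.190 × 8.51 km = 10.1 km

D ≈ 10.1 km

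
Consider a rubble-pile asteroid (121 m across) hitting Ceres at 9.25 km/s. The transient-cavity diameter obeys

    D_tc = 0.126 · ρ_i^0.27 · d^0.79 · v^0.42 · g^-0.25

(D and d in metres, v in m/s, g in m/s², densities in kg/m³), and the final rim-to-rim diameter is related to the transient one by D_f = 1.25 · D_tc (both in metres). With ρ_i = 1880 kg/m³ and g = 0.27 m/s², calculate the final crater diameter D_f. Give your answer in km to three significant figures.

v = 9250 m/s.
ρ_i^0.27 = 1880^0.27 = 7.656
d^0.79 = 121^0.79 = 44.20
v^0.42 = 9250^0.42 = 46.32
g^-0.25 = 0.27^-0.25 = 1.387
D_tc = 0.126 × 7.656 × 44.20 × 46.32 × 1.387 = 2739 m
D_f = 1.25 × 2739 = 3424 m
     = 3.424 km

D_f ≈ 3.42 km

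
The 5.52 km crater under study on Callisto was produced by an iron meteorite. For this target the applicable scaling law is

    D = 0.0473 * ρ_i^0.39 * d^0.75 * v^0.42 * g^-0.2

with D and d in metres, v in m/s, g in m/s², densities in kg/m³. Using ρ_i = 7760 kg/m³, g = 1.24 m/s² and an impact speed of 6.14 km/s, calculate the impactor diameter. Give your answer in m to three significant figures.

Rearranging for d: d = [D / (0.0473 · 7760^0.39 · 6140^0.42 · 1.24^-0.2)]^(1/0.75).
D = 5520 m.
7760^0.39 = 32.89
6140^0.42 = 39.00
1.24^-0.2 = 0.9579
Denominator = 0.0473 × 32.89 × 39.00 × 0.9579 = 58.12
D / 58.12 = 5520 / 58.12 = 94.98
d = 94.98^(1/0.75) = 94.98^1.3333 = 433.3 m

d ≈ 433 m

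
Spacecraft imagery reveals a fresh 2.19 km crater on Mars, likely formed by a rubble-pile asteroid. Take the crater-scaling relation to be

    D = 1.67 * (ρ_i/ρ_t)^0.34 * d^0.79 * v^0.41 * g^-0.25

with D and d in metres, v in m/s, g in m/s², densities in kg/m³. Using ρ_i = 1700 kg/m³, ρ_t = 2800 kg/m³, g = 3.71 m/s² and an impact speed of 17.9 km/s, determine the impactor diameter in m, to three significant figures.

Rearranging for d: d = [D / (1.67 · (1700/2800)^0.34 · 17900^0.41 · 3.71^-0.25)]^(1/0.79).
D = 2190 m.
(1700/2800)^0.34 = 0.8440
17900^0.41 = 55.42
3.71^-0.25 = 0.7205
Denominator = 1.67 × 0.8440 × 55.42 × 0.7205 = 56.28
D / 56.28 = 2190 / 56.28 = 38.91
d = 38.91^(1/0.79) = 38.91^1.2658 = 103.0 m

d ≈ 103 m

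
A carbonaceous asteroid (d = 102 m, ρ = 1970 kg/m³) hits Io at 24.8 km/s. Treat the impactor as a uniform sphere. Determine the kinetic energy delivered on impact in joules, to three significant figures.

E ≈ 3.37 × 10^17 J

v = 24800 m/s.
Mass m = (π/6) ρ d³ = (π/6) × 1970 × (102)³ = 1.095 × 10^9 kg
E = ½ m v² = 0.5 × 1.095 × 10^9 × (24800)² = 3.367 × 10^17 J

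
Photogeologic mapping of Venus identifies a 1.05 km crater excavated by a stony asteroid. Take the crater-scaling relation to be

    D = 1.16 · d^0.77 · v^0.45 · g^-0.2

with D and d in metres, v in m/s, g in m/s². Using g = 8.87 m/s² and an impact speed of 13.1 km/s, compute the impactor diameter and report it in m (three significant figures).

Rearranging for d: d = [D / (1.16 · 13100^0.45 · 8.87^-0.2)]^(1/0.77).
D = 1050 m.
13100^0.45 = 71.25
8.87^-0.2 = 0.6463
Denominator = 1.16 × 71.25 × 0.6463 = 53.42
D / 53.42 = 1050 / 53.42 = 19.66
d = 19.66^(1/0.77) = 19.66^1.2987 = 47.86 m

d ≈ 47.9 m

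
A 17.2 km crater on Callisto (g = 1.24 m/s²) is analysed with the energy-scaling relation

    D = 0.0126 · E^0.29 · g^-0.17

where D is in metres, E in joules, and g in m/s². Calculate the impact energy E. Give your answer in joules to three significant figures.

Rearranging: E = [D / (0.0126 · g^-0.17)]^(1/0.29).
D = 17200 m.
g^-0.17 = 1.24^-0.17 = 0.9641
D / (0.0126 × 0.9641) = 17200 / (0.01215) = 1.416 × 10^6
E = (1.416 × 10^6)^3.4483 = 1.624 × 10^21 J

E ≈ 1.62 × 10^21 J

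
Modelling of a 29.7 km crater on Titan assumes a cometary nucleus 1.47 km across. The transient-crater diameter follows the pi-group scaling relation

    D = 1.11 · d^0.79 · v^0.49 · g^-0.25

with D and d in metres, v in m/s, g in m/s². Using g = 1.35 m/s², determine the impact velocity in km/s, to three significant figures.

Rearranging for v: v = [D / (1.11 · 1470^0.79 · 1.35^-0.25)]^(1/0.49).
D = 29700 m.
1470^0.79 = 317.8
1.35^-0.25 = 0.9277
Denominator = 1.11 × 317.8 × 0.9277 = 327.3
D / 327.3 = 29700 / 327.3 = 90.74
v = 90.74^(1/0.49) = 90.74^2.0408 = 9896 m/s

v ≈ 9.90 km/s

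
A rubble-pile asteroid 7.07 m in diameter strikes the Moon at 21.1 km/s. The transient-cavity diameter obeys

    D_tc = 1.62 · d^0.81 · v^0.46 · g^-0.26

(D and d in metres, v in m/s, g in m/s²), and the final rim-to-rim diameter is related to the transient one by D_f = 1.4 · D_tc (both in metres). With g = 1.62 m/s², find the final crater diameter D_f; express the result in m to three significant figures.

v = 21100 m/s.
d^0.81 = 7.07^0.81 = 4.876
v^0.46 = 21100^0.46 = 97.54
g^-0.26 = 1.62^-0.26 = 0.8821
D_tc = 1.62 × 4.876 × 97.54 × 0.8821 = 679.6 m
D_f = 1.4 × 679.6 = 951.4 m

D_f ≈ 951 m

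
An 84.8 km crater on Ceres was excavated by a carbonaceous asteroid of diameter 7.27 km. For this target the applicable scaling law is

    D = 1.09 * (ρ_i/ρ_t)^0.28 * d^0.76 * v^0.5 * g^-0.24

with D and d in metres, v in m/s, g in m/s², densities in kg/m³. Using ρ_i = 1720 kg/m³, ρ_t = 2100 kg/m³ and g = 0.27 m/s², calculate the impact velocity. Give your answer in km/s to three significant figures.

v ≈ 4.88 km/s

Rearranging for v: v = [D / (1.09 · (1720/2100)^0.28 · 7270^0.76 · 0.27^-0.24)]^(1/0.5).
D = 84800 m.
(1720/2100)^0.28 = 0.9456
7270^0.76 = 860.5
0.27^-0.24 = 1.369
Denominator = 1.09 × 0.9456 × 860.5 × 1.369 = 1214
D / 1214 = 84800 / 1214 = 69.85
v = 69.85^(1/0.5) = 69.85^2 = 4879 m/s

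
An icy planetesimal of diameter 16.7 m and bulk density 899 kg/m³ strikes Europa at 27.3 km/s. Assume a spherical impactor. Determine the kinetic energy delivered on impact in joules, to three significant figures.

E ≈ 8.17 × 10^14 J

v = 27300 m/s.
Mass m = (π/6) ρ d³ = (π/6) × 899 × (16.7)³ = 2.192 × 10^6 kg
E = ½ m v² = 0.5 × 2.192 × 10^6 × (27300)² = 8.168 × 10^14 J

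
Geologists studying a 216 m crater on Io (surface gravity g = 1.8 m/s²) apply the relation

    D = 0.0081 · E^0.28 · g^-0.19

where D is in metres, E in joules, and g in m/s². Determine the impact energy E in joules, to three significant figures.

E ≈ 9.56 × 10^15 J

Rearranging: E = [D / (0.0081 · g^-0.19)]^(1/0.28).
g^-0.19 = 1.8^-0.19 = 0.8943
D / (0.0081 × 0.8943) = 216 / (7.244 × 10^-3) = 2.982 × 10^4
E = (2.982 × 10^4)^3.5714 = 9.556 × 10^15 J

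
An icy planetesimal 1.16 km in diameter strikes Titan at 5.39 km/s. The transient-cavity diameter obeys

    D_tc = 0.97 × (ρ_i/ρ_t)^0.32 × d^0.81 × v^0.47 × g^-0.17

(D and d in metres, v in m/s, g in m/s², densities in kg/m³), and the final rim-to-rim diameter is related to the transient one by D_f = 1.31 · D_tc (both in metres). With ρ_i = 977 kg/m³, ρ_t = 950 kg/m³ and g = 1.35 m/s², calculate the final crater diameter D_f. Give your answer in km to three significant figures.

D_f ≈ 21.0 km

In SI: d = 1160 m, v = 5390 m/s.
(ρ_i/ρ_t)^0.32 = (977/950)^0.32 = 1.009
d^0.81 = 1160^0.81 = 303.5
v^0.47 = 5390^0.47 = 56.73
g^-0.17 = 1.35^-0.17 = 0.9503
D_tc = 0.97 × 1.009 × 303.5 × 56.73 × 0.9503 = 16010 m
D_f = 1.31 × 16010 = 20973 m
     = 20.97 km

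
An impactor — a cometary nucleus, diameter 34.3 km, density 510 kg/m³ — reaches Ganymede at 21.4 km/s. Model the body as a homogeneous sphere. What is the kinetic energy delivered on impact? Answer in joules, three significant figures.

E ≈ 2.47 × 10^24 J

d = 34300 m; v = 21400 m/s.
Mass m = (π/6) ρ d³ = (π/6) × 510 × (34300)³ = 1.078 × 10^16 kg
E = ½ m v² = 0.5 × 1.078 × 10^16 × (21400)² = 2.468 × 10^24 J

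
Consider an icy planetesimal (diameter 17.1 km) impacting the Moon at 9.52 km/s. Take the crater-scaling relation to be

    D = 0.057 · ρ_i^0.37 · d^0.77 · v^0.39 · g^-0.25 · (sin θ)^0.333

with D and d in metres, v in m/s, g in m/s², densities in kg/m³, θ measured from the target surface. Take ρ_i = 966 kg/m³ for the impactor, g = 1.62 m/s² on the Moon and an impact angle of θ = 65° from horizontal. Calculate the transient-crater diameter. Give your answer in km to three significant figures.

In SI units: d = 17100 m, v = 9520 m/s.
ρ_i^0.37 = 966^0.37 = 12.72
d^0.77 = 17100^0.77 = 1817
v^0.39 = 9520^0.39 = 35.62
g^-0.25 = 1.62^-0.25 = 0.8864
(sin 65°)^0.333 = 0.9063^0.333 = 0.9678
D = 0.057 × 12.72 × 1817 × 35.62 × 0.8864 × 0.9678 = 40256 m
   = 40.26 km

D ≈ 40.3 km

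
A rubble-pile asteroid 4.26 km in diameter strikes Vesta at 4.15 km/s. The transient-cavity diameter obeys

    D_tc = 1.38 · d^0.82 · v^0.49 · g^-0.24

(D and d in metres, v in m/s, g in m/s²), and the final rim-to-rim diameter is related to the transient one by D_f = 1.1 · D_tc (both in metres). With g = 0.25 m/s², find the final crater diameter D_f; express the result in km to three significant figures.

D_f ≈ 119 km

In SI: d = 4260 m, v = 4150 m/s.
d^0.82 = 4260^0.82 = 946.5
v^0.49 = 4150^0.49 = 59.27
g^-0.24 = 0.25^-0.24 = 1.395
D_tc = 1.38 × 946.5 × 59.27 × 1.395 = 1.080 × 10^5 m
D_f = 1.1 × 1.080 × 10^5 = 1.188 × 10^5 m
     = 118.8 km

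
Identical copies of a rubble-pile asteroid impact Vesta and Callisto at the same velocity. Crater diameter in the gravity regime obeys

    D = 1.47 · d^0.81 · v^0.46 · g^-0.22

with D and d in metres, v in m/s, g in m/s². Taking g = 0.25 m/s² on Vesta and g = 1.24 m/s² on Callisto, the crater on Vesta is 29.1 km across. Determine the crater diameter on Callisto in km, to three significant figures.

All impactor-dependent factors cancel in the ratio, leaving D_Callisto/D_Vesta = (g_Callisto/g_Vesta)^-0.22.
(1.24/0.25)^-0.22 = 4.960^-0.22 = 0.7031
D_Callisto = 0.7031 × 29.1 km = 20.5 km

D ≈ 20.5 km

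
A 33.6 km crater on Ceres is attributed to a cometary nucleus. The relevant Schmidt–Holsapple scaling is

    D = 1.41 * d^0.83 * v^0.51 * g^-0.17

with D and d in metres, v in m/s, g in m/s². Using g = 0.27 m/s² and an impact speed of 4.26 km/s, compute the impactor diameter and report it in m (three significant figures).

d ≈ 845 m

Rearranging for d: d = [D / (1.41 · 4260^0.51 · 0.27^-0.17)]^(1/0.83).
D = 33600 m.
4260^0.51 = 70.96
0.27^-0.17 = 1.249
Denominator = 1.41 × 70.96 × 1.249 = 125.0
D / 125.0 = 33600 / 125.0 = 268.8
d = 268.8^(1/0.83) = 268.8^1.2048 = 845.2 m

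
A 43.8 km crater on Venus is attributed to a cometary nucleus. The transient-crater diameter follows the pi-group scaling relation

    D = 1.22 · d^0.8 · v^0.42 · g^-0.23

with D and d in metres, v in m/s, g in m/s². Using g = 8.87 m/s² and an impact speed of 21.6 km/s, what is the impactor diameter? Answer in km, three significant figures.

Rearranging for d: d = [D / (1.22 · 21600^0.42 · 8.87^-0.23)]^(1/0.8).
D = 43800 m.
21600^0.42 = 66.14
8.87^-0.23 = 0.6053
Denominator = 1.22 × 66.14 × 0.6053 = 48.84
D / 48.84 = 43800 / 48.84 = 896.8
d = 896.8^(1/0.8) = 896.8^1.25 = 4908 m

d ≈ 4.91 km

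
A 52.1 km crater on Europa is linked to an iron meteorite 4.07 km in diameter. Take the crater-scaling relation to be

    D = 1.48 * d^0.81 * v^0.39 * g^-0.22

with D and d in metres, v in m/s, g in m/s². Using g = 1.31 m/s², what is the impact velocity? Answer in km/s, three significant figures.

v ≈ 16.9 km/s

Rearranging for v: v = [D / (1.48 · 4070^0.81 · 1.31^-0.22)]^(1/0.39).
D = 52100 m.
4070^0.81 = 839.0
1.31^-0.22 = 0.9423
Denominator = 1.48 × 839.0 × 0.9423 = 1170
D / 1170 = 52100 / 1170 = 44.53
v = 44.53^(1/0.39) = 44.53^2.5641 = 16878 m/s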